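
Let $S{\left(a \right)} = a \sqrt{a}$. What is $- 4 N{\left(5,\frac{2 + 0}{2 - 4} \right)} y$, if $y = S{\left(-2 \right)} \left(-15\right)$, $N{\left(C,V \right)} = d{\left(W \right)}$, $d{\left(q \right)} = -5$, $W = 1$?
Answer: $600 i \sqrt{2} \approx 848.53 i$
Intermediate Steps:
$S{\left(a \right)} = a^{\frac{3}{2}}$
$N{\left(C,V \right)} = -5$
$y = 30 i \sqrt{2}$ ($y = \left(-2\right)^{\frac{3}{2}} \left(-15\right) = - 2 i \sqrt{2} \left(-15\right) = 30 i \sqrt{2} \approx 42.426 i$)
$- 4 N{\left(5,\frac{2 + 0}{2 - 4} \right)} y = - 4 \left(- 5 \cdot 30 i \sqrt{2}\right) = - 4 \left(- 150 i \sqrt{2}\right) = 600 i \sqrt{2}$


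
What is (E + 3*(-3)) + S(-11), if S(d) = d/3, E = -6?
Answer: -56/3 ≈ -18.667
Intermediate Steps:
S(d) = d/3 (S(d) = d*(⅓) = d/3)
(E + 3*(-3)) + S(-11) = (-6 + 3*(-3)) + (⅓)*(-11) = (-6 - 9) - 11/3 = -15 - 11/3 = -56/3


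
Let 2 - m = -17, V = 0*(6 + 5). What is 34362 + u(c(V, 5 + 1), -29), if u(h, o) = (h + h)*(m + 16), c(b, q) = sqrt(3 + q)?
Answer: 34572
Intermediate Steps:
V = 0 (V = 0*11 = 0)
m = 19 (m = 2 - 1*(-17) = 2 + 17 = 19)
u(h, o) = 70*h (u(h, o) = (h + h)*(19 + 16) = (2*h)*35 = 70*h)
34362 + u(c(V, 5 + 1), -29) = 34362 + 70*sqrt(3 + (5 + 1)) = 34362 + 70*sqrt(3 + 6) = 34362 + 70*sqrt(9) = 34362 + 70*3 = 34362 + 210 = 34572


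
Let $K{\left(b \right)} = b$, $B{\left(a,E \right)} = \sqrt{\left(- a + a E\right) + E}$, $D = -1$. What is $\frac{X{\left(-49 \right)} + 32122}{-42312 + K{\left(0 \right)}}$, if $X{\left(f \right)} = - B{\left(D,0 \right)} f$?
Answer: $- \frac{32171}{42312} \approx -0.76033$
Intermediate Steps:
$B{\left(a,E \right)} = \sqrt{E - a + E a}$ ($B{\left(a,E \right)} = \sqrt{\left(- a + E a\right) + E} = \sqrt{E - a + E a}$)
$X{\left(f \right)} = - f$ ($X{\left(f \right)} = - \sqrt{0 - -1 + 0 \left(-1\right)} f = - \sqrt{0 + 1 + 0} f = - \sqrt{1} f = \left(-1\right) 1 f = - f$)
$\frac{X{\left(-49 \right)} + 32122}{-42312 + K{\left(0 \right)}} = \frac{\left(-1\right) \left(-49\right) + 32122}{-42312 + 0} = \frac{49 + 32122}{-42312} = 32171 \left(- \frac{1}{42312}\right) = - \frac{32171}{42312}$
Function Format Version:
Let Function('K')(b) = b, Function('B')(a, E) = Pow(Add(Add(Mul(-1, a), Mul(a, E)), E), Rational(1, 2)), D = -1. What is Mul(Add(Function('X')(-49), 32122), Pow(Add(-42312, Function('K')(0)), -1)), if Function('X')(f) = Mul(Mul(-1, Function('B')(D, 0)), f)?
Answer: Rational(-32171, 42312) ≈ -0.76033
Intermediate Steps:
Function('B')(a, E) = Pow(Add(E, Mul(-1, a), Mul(E, a)), Rational(1, 2)) (Function('B')(a, E) = Pow(Add(Add(Mul(-1, a), Mul(E, a)), E), Rational(1, 2)) = Pow(Add(E, Mul(-1, a), Mul(E, a)), Rational(1, 2)))
Function('X')(f) = Mul(-1, f) (Function('X')(f) = Mul(Mul(-1, Pow(Add(0, Mul(-1, -1), Mul(0, -1)), Rational(1, 2))), f) = Mul(Mul(-1, Pow(Add(0, 1, 0), Rational(1, 2))), f) = Mul(Mul(-1, Pow(1, Rational(1, 2))), f) = Mul(Mul(-1, 1), f) = Mul(-1, f))
Mul(Add(Function('X')(-49), 32122), Pow(Add(-42312, Function('K')(0)), -1)) = Mul(Add(Mul(-1, -49), 32122), Pow(Add(-42312, 0), -1)) = Mul(Add(49, 32122), Pow(-42312, -1)) = Mul(32171, Rational(-1, 42312)) = Rational(-32171, 42312)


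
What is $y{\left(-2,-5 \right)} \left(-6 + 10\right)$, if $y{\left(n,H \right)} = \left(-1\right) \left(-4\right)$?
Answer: $16$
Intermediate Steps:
$y{\left(n,H \right)} = 4$
$y{\left(-2,-5 \right)} \left(-6 + 10\right) = 4 \left(-6 + 10\right) = 4 \cdot 4 = 16$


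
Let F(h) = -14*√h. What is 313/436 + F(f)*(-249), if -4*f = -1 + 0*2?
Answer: 760261/436 ≈ 1743.7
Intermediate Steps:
f = ¼ (f = -(-1 + 0*2)/4 = -(-1 + 0)/4 = -¼*(-1) = ¼ ≈ 0.25000)
313/436 + F(f)*(-249) = 313/436 - 14*√(¼)*(-249) = 313*(1/436) - 14*½*(-249) = 313/436 - 7*(-249) = 313/436 + 1743 = 760261/436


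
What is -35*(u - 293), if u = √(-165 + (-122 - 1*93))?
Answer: 10255 - 70*I*√95 ≈ 10255.0 - 682.28*I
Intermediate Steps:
u = 2*I*√95 (u = √(-165 + (-122 - 93)) = √(-165 - 215) = √(-380) = 2*I*√95 ≈ 19.494*I)
-35*(u - 293) = -35*(2*I*√95 - 293) = -35*(-293 + 2*I*√95) = 10255 - 70*I*√95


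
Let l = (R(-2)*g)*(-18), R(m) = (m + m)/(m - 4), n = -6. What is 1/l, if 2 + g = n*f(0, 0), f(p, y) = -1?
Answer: -1/48 ≈ -0.020833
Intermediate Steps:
g = 4 (g = -2 - 6*(-1) = -2 + 6 = 4)
R(m) = 2*m/(-4 + m) (R(m) = (2*m)/(-4 + m) = 2*m/(-4 + m))
l = -48 (l = ((2*(-2)/(-4 - 2))*4)*(-18) = ((2*(-2)/(-6))*4)*(-18) = ((2*(-2)*(-⅙))*4)*(-18) = ((⅔)*4)*(-18) = (8/3)*(-18) = -48)
1/l = 1/(-48) = -1/48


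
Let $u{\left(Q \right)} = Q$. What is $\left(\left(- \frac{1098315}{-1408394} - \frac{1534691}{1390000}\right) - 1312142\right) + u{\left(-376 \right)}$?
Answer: $- \frac{1284737338279813127}{978833830000} \approx -1.3125 \cdot 10^{6}$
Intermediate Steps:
$\left(\left(- \frac{1098315}{-1408394} - \frac{1534691}{1390000}\right) - 1312142\right) + u{\left(-376 \right)} = \left(\left(- \frac{1098315}{-1408394} - \frac{1534691}{1390000}\right) - 1312142\right) - 376 = \left(\left(\left(-1098315\right) \left(- \frac{1}{1408394}\right) - \frac{1534691}{1390000}\right) - 1312142\right) - 376 = \left(\left(\frac{1098315}{1408394} - \frac{1534691}{1390000}\right) - 1312142\right) - 376 = \left(- \frac{317395873127}{978833830000} - 1312142\right) - 376 = - \frac{1284369296759733127}{978833830000} - 376 = - \frac{1284737338279813127}{978833830000}$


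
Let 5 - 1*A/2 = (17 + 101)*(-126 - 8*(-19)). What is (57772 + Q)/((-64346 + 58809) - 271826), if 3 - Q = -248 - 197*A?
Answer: 1148799/277363 ≈ 4.1419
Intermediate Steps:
A = -6126 (A = 10 - 2*(17 + 101)*(-126 - 8*(-19)) = 10 - 236*(-126 + 152) = 10 - 236*26 = 10 - 2*3068 = 10 - 6136 = -6126)
Q = -1206571 (Q = 3 - (-248 - 197*(-6126)) = 3 - (-248 + 1206822) = 3 - 1*1206574 = 3 - 1206574 = -1206571)
(57772 + Q)/((-64346 + 58809) - 271826) = (57772 - 1206571)/((-64346 + 58809) - 271826) = -1148799/(-5537 - 271826) = -1148799/(-277363) = -1148799*(-1/277363) = 1148799/277363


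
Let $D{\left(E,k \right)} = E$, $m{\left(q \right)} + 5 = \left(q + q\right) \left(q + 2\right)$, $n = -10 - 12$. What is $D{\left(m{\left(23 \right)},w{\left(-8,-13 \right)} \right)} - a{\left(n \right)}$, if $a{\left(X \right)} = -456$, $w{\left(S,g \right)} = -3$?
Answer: $1601$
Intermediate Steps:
$n = -22$ ($n = -10 - 12 = -22$)
$m{\left(q \right)} = -5 + 2 q \left(2 + q\right)$ ($m{\left(q \right)} = -5 + \left(q + q\right) \left(q + 2\right) = -5 + 2 q \left(2 + q\right)$)
$D{\left(m{\left(23 \right)},w{\left(-8,-13 \right)} \right)} - a{\left(n \right)} = \left(-5 + 2 \cdot 23^{2} + 4 \cdot 23\right) - -456 = \left(-5 + 2 \cdot 529 + 92\right) + 456 = \left(-5 + 1058 + 92\right) + 456 = 1145 + 456 = 1601$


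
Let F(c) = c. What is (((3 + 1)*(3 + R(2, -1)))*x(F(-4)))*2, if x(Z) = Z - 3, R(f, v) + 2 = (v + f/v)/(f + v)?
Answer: 112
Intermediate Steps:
R(f, v) = -2 + (v + f/v)/(f + v)
x(Z) = -3 + Z
(((3 + 1)*(3 + R(2, -1)))*x(F(-4)))*2 = (((3 + 1)*(3 + (2 - 1*(-1)² - 2*2*(-1))/((-1)*(2 - 1))))*(-3 - 4))*2 = ((4*(3 - 1*(2 - 1*1 + 4)/1))*(-7))*2 = ((4*(3 - 1*1*(2 - 1 + 4)))*(-7))*2 = ((4*(3 - 1*1*5))*(-7))*2 = ((4*(3 - 5))*(-7))*2 = ((4*(-2))*(-7))*2 = -8*(-7)*2 = 56*2 = 112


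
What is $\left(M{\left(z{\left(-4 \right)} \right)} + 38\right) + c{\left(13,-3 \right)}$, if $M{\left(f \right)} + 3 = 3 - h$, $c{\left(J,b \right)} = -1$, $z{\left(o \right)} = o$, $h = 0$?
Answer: $37$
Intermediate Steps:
$M{\left(f \right)} = 0$ ($M{\left(f \right)} = -3 + \left(3 - 0\right) = -3 + \left(3 + 0\right) = -3 + 3 = 0$)
$\left(M{\left(z{\left(-4 \right)} \right)} + 38\right) + c{\left(13,-3 \right)} = \left(0 + 38\right) - 1 = 38 - 1 = 37$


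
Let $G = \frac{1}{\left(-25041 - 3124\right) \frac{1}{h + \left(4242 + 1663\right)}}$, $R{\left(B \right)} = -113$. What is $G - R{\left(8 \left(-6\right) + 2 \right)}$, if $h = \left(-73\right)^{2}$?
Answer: $\frac{3171411}{28165} \approx 112.6$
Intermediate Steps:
$h = 5329$
$G = - \frac{11234}{28165}$ ($G = \frac{1}{\left(-25041 - 3124\right) \frac{1}{5329 + \left(4242 + 1663\right)}} = \frac{1}{\left(-28165\right) \frac{1}{5329 + 5905}} = \frac{1}{\left(-28165\right) \frac{1}{11234}} = \frac{1}{- \frac{28165}{11234}} = - \frac{11234}{28165} \approx -0.39886$)
$G - R{\left(8 \left(-6\right) + 2 \right)} = - \frac{11234}{28165} - -113 = - \frac{11234}{28165} + 113 = \frac{3171411}{28165}$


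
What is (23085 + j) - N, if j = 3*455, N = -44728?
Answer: 69178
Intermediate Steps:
j = 1365
(23085 + j) - N = (23085 + 1365) - 1*(-44728) = 24450 + 44728 = 69178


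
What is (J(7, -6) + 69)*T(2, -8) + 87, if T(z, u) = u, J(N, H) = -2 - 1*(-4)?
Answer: -481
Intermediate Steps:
J(N, H) = 2 (J(N, H) = -2 + 4 = 2)
(J(7, -6) + 69)*T(2, -8) + 87 = (2 + 69)*(-8) + 87 = 71*(-8) + 87 = -568 + 87 = -481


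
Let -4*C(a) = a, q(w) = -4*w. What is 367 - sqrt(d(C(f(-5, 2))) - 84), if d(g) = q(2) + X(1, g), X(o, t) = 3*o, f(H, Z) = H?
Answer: 367 - I*sqrt(89) ≈ 367.0 - 9.434*I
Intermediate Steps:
C(a) = -a/4
d(g) = -5 (d(g) = -4*2 + 3*1 = -8 + 3 = -5)
367 - sqrt(d(C(f(-5, 2))) - 84) = 367 - sqrt(-5 - 84) = 367 - sqrt(-89) = 367 - I*sqrt(89)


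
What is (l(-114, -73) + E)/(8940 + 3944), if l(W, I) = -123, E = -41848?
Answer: -41971/12884 ≈ -3.2576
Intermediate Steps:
(l(-114, -73) + E)/(8940 + 3944) = (-123 - 41848)/(8940 + 3944) = -41971/12884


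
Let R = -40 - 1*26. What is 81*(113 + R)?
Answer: 3807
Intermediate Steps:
R = -66 (R = -40 - 26 = -66)
81*(113 + R) = 81*(113 - 66) = 81*47 = 3807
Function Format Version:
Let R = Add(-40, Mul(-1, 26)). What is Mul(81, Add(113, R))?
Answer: 3807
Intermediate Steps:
R = -66 (R = Add(-40, -26) = -66)
Mul(81, Add(113, R)) = Mul(81, Add(113, -66)) = Mul(81, 47) = 3807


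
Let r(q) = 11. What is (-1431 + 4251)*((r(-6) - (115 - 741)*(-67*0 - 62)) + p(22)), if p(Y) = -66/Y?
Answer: -109427280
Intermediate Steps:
(-1431 + 4251)*((r(-6) - (115 - 741)*(-67*0 - 62)) + p(22)) = (-1431 + 4251)*((11 - (115 - 741)*(-67*0 - 62)) - 66/22) = 2820*((11 - (-626)*(0 - 62)) - 66*1/22) = 2820*((11 - (-626)*(-62)) - 3) = 2820*((11 - 1*38812) - 3) = 2820*((11 - 38812) - 3) = 2820*(-38801 - 3) = 2820*(-38804) = -109427280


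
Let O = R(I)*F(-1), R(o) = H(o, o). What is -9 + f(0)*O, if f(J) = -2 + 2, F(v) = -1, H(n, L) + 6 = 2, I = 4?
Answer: -9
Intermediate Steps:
H(n, L) = -4 (H(n, L) = -6 + 2 = -4)
R(o) = -4
f(J) = 0
O = 4 (O = -4*(-1) = 4)
-9 + f(0)*O = -9 + 0*4 = -9 + 0 = -9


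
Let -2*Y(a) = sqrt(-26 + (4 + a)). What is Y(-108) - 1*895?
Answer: -895 - I*sqrt(130)/2 ≈ -895.0 - 5.7009*I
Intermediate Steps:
Y(a) = -sqrt(-22 + a)/2 (Y(a) = -sqrt(-26 + (4 + a))/2 = -sqrt(-22 + a)/2)
Y(-108) - 1*895 = -sqrt(-22 - 108)/2 - 1*895 = -I*sqrt(130)/2 - 895 = -895 - I*sqrt(130)/2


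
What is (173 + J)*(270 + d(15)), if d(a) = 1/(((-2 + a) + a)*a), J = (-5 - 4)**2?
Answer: 14401927/210 ≈ 68581.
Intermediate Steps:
J = 81 (J = (-9)**2 = 81)
d(a) = 1/(a*(-2 + 2*a)) (d(a) = 1/((-2 + 2*a)*a) = 1/(a*(-2 + 2*a)))
(173 + J)*(270 + d(15)) = (173 + 81)*(270 + (1/2)/(15*(-1 + 15))) = 254*(270 + (1/2)*(1/15)/14) = 254*(270 + (1/2)*(1/15)*(1/14)) = 254*(270 + 1/420) = 254*(113401/420) = 14401927/210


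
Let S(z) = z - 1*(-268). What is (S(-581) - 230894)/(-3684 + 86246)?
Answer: -231207/82562 ≈ -2.8004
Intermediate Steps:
S(z) = 268 + z (S(z) = z + 268 = 268 + z)
(S(-581) - 230894)/(-3684 + 86246) = ((268 - 581) - 230894)/(-3684 + 86246) = (-313 - 230894)/82562 = -231207*1/82562 = -231207/82562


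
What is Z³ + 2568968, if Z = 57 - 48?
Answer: 2569697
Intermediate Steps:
Z = 9
Z³ + 2568968 = 9³ + 2568968 = 729 + 2568968 = 2569697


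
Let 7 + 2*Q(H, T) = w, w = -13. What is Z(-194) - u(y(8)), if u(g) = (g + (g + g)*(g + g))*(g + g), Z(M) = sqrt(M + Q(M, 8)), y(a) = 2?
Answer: -72 + 2*I*sqrt(51) ≈ -72.0 + 14.283*I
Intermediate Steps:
Q(H, T) = -10 (Q(H, T) = -7/2 + (1/2)*(-13) = -7/2 - 13/2 = -10)
Z(M) = sqrt(-10 + M) (Z(M) = sqrt(M - 10) = sqrt(-10 + M))
u(g) = 2*g*(g + 4*g**2) (u(g) = (g + (2*g)*(2*g))*(2*g) = (g + 4*g**2)*(2*g) = 2*g*(g + 4*g**2))
Z(-194) - u(y(8)) = sqrt(-10 - 194) - 2**2*(2 + 8*2) = sqrt(-204) - 4*(2 + 16) = 2*I*sqrt(51) - 4*18 = 2*I*sqrt(51) - 1*72 = 2*I*sqrt(51) - 72 = -72 + 2*I*sqrt(51)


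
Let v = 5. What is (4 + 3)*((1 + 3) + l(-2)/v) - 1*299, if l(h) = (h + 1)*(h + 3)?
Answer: -1362/5 ≈ -272.40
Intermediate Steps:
l(h) = (1 + h)*(3 + h)
(4 + 3)*((1 + 3) + l(-2)/v) - 1*299 = (4 + 3)*((1 + 3) + (3 + (-2)² + 4*(-2))/5) - 1*299 = 7*(4 + (3 + 4 - 8)*(⅕)) - 299 = 7*(4 - 1*⅕) - 299 = 7*(4 - ⅕) - 299 = 7*(19/5) - 299 = 133/5 - 299 = -1362/5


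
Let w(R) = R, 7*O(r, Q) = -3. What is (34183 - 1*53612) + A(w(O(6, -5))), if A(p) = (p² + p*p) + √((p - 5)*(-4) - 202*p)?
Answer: -952003/49 + √5306/7 ≈ -19418.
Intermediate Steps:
O(r, Q) = -3/7 (O(r, Q) = (⅐)*(-3) = -3/7)
A(p) = √(20 - 206*p) + 2*p² (A(p) = (p² + p²) + √((-5 + p)*(-4) - 202*p) = 2*p² + √((20 - 4*p) - 202*p) = 2*p² + √(20 - 206*p) = √(20 - 206*p) + 2*p²)
(34183 - 1*53612) + A(w(O(6, -5))) = (34183 - 1*53612) + (√(20 - 206*(-3/7)) + 2*(-3/7)²) = (34183 - 53612) + (√(20 + 618/7) + 2*(9/49)) = -19429 + (√(758/7) + 18/49) = -19429 + (√5306/7 + 18/49) = -19429 + (18/49 + √5306/7) = -952003/49 + √5306/7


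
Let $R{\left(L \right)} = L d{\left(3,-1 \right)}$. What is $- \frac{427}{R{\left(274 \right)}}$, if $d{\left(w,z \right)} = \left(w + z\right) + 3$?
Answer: $- \frac{427}{1370} \approx -0.31168$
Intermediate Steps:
$d{\left(w,z \right)} = 3 + w + z$
$R{\left(L \right)} = 5 L$ ($R{\left(L \right)} = L \left(3 + 3 - 1\right) = L 5 = 5 L$)
$- \frac{427}{R{\left(274 \right)}} = - \frac{427}{5 \cdot 274} = - \frac{427}{1370}$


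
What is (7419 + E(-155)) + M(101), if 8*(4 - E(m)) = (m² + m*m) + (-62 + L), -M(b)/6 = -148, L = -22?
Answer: 9261/4 ≈ 2315.3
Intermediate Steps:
M(b) = 888 (M(b) = -6*(-148) = 888)
E(m) = 29/2 - m²/4 (E(m) = 4 - ((m² + m*m) + (-62 - 22))/8 = 4 - ((m² + m²) - 84)/8 = 4 - (2*m² - 84)/8 = 4 - (-84 + 2*m²)/8 = 4 + (21/2 - m²/4) = 29/2 - m²/4)
(7419 + E(-155)) + M(101) = (7419 + (29/2 - ¼*(-155)²)) + 888 = (7419 + (29/2 - ¼*24025)) + 888 = (7419 + (29/2 - 24025/4)) + 888 = (7419 - 23967/4) + 888 = 5709/4 + 888 = 9261/4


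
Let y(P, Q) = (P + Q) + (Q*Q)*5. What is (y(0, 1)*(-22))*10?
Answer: -1320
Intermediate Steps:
y(P, Q) = P + Q + 5*Q² (y(P, Q) = (P + Q) + Q²*5 = (P + Q) + 5*Q² = P + Q + 5*Q²)
(y(0, 1)*(-22))*10 = ((0 + 1 + 5*1²)*(-22))*10 = ((0 + 1 + 5*1)*(-22))*10 = ((0 + 1 + 5)*(-22))*10 = (6*(-22))*10 = -132*10 = -1320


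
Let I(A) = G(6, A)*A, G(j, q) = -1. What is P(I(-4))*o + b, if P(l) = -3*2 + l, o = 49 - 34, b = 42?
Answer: 12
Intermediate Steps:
I(A) = -A
o = 15
P(l) = -6 + l
P(I(-4))*o + b = (-6 - 1*(-4))*15 + 42 = (-6 + 4)*15 + 42 = -2*15 + 42 = -30 + 42 = 12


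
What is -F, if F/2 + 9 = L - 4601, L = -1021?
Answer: 11262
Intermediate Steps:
F = -11262 (F = -18 + 2*(-1021 - 4601) = -18 + 2*(-5622) = -18 - 11244 = -11262)
-F = -1*(-11262) = 11262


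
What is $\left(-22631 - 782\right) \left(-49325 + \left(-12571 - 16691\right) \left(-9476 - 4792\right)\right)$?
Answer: $-9774011840983$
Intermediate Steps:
$\left(-22631 - 782\right) \left(-49325 + \left(-12571 - 16691\right) \left(-9476 - 4792\right)\right) = \left(-22631 - 782\right) \left(-49325 - -417510216\right) = - 23413 \left(-49325 + 417510216\right) = \left(-23413\right) 417460891 = -9774011840983$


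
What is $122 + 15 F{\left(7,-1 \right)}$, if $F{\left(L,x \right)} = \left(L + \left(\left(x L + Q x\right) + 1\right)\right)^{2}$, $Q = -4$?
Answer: $497$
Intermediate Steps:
$F{\left(L,x \right)} = \left(1 + L - 4 x + L x\right)^{2}$ ($F{\left(L,x \right)} = \left(L + \left(\left(x L - 4 x\right) + 1\right)\right)^{2} = \left(L + \left(\left(L x - 4 x\right) + 1\right)\right)^{2} = \left(L + \left(\left(- 4 x + L x\right) + 1\right)\right)^{2} = \left(L + \left(1 - 4 x + L x\right)\right)^{2} = \left(1 + L - 4 x + L x\right)^{2}$)
$122 + 15 F{\left(7,-1 \right)} = 122 + 15 \left(1 + 7 - -4 + 7 \left(-1\right)\right)^{2} = 122 + 15 \left(1 + 7 + 4 - 7\right)^{2} = 122 + 15 \cdot 5^{2} = 122 + 15 \cdot 25 = 122 + 375 = 497$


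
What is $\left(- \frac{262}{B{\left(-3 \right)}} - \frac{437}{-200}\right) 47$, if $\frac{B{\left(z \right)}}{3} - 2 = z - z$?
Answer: $- \frac{1169783}{600} \approx -1949.6$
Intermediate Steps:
$B{\left(z \right)} = 6$ ($B{\left(z \right)} = 6 + 3 \left(z - z\right) = 6 + 3 \cdot 0 = 6 + 0 = 6$)
$\left(- \frac{262}{B{\left(-3 \right)}} - \frac{437}{-200}\right) 47 = \left(- \frac{262}{6} - \frac{437}{-200}\right) 47 = \left(\left(-262\right) \frac{1}{6} - - \frac{437}{200}\right) 47 = \left(- \frac{131}{3} + \frac{437}{200}\right) 47 = \left(- \frac{24889}{600}\right) 47 = - \frac{1169783}{600}$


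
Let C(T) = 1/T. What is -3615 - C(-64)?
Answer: -231359/64 ≈ -3615.0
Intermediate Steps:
-3615 - C(-64) = -3615 - 1/(-64) = -3615 - 1*(-1/64) = -3615 + 1/64 = -231359/64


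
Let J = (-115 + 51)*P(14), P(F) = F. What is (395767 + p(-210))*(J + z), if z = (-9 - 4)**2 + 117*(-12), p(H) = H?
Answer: -842931967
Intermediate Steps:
z = -1235 (z = (-13)**2 - 1404 = 169 - 1404 = -1235)
J = -896 (J = (-115 + 51)*14 = -64*14 = -896)
(395767 + p(-210))*(J + z) = (395767 - 210)*(-896 - 1235) = 395557*(-2131) = -842931967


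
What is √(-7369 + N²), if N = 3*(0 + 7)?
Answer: 4*I*√433 ≈ 83.235*I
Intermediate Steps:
N = 21 (N = 3*7 = 21)
√(-7369 + N²) = √(-7369 + 21²) = √(-7369 + 441) = √(-6928) = 4*I*√433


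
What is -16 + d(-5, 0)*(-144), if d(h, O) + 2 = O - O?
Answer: 272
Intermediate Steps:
d(h, O) = -2 (d(h, O) = -2 + (O - O) = -2 + 0 = -2)
-16 + d(-5, 0)*(-144) = -16 - 2*(-144) = -16 + 288 = 272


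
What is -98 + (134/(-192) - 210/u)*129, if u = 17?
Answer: -969169/544 ≈ -1781.6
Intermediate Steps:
-98 + (134/(-192) - 210/u)*129 = -98 + (134/(-192) - 210/17)*129 = -98 + (134*(-1/192) - 210*1/17)*129 = -98 + (-67/96 - 210/17)*129 = -98 - 21299/1632*129 = -98 - 915857/544 = -969169/544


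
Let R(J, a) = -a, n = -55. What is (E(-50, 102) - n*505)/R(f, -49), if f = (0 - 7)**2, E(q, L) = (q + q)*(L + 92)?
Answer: 8375/49 ≈ 170.92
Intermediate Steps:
E(q, L) = 2*q*(92 + L) (E(q, L) = (2*q)*(92 + L) = 2*q*(92 + L))
f = 49 (f = (-7)**2 = 49)
(E(-50, 102) - n*505)/R(f, -49) = (2*(-50)*(92 + 102) - (-55)*505)/((-1*(-49))) = (2*(-50)*194 - 1*(-27775))/49 = (-19400 + 27775)*(1/49) = 8375*(1/49) = 8375/49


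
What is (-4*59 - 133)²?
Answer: 136161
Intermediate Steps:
(-4*59 - 133)² = (-236 - 133)² = (-369)² = 136161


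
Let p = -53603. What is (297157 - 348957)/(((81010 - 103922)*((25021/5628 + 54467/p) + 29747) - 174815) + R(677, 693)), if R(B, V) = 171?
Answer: 976681501950/12855551207452001 ≈ 7.5974e-5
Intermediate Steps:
(297157 - 348957)/(((81010 - 103922)*((25021/5628 + 54467/p) + 29747) - 174815) + R(677, 693)) = (297157 - 348957)/(((81010 - 103922)*((25021/5628 + 54467/(-53603)) + 29747) - 174815) + 171) = -51800/((-22912*((25021*(1/5628) + 54467*(-1/53603)) + 29747) - 174815) + 171) = -51800/((-22912*((25021/5628 - 54467/53603) + 29747) - 174815) + 171) = -51800/((-22912*(1034660387/301677684 + 29747) - 174815) + 171) = -51800/((-22912*8975040726335/301677684 - 174815) + 171) = -51800/((-51409033280446880/75419421 - 174815) + 171) = -51800/(-51422217726528995/75419421 + 171) = -51800/(-51422204829808004/75419421) = -51800*(-75419421/51422204829808004) = 976681501950/12855551207452001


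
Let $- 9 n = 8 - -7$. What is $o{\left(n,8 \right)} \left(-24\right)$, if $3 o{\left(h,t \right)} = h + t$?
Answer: $- \frac{152}{3} \approx -50.667$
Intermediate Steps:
$n = - \frac{5}{3}$ ($n = - \frac{8 - -7}{9} = - \frac{8 + 7}{9} = \left(- \frac{1}{9}\right) 15 = - \frac{5}{3} \approx -1.6667$)
$o{\left(h,t \right)} = \frac{h}{3} + \frac{t}{3}$ ($o{\left(h,t \right)} = \frac{h + t}{3} = \frac{h}{3} + \frac{t}{3}$)
$o{\left(n,8 \right)} \left(-24\right) = \left(\frac{1}{3} \left(- \frac{5}{3}\right) + \frac{1}{3} \cdot 8\right) \left(-24\right) = \left(- \frac{5}{9} + \frac{8}{3}\right) \left(-24\right) = \frac{19}{9} \left(-24\right) = - \frac{152}{3}$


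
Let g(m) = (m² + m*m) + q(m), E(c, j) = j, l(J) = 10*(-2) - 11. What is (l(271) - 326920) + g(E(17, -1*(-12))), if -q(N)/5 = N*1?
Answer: -326723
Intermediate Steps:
l(J) = -31 (l(J) = -20 - 11 = -31)
q(N) = -5*N
g(m) = -5*m + 2*m² (g(m) = (m² + m*m) - 5*m = (m² + m²) - 5*m = 2*m² - 5*m = -5*m + 2*m²)
(l(271) - 326920) + g(E(17, -1*(-12))) = (-31 - 326920) + (-1*(-12))*(-5 + 2*(-1*(-12))) = -326951 + 12*(-5 + 2*12) = -326951 + 12*(-5 + 24) = -326951 + 12*19 = -326951 + 228 = -326723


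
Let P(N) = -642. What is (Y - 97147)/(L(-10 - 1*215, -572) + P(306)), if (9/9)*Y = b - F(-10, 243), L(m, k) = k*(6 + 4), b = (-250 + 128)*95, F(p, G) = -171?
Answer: 54283/3181 ≈ 17.065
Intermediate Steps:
b = -11590 (b = -122*95 = -11590)
L(m, k) = 10*k (L(m, k) = k*10 = 10*k)
Y = -11419 (Y = -11590 - 1*(-171) = -11590 + 171 = -11419)
(Y - 97147)/(L(-10 - 1*215, -572) + P(306)) = (-11419 - 97147)/(10*(-572) - 642) = -108566/(-5720 - 642) = -108566/(-6362) = -108566*(-1/6362) = 54283/3181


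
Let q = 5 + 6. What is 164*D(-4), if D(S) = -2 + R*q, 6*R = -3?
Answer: -1230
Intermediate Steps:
R = -½ (R = (⅙)*(-3) = -½ ≈ -0.50000)
q = 11
D(S) = -15/2 (D(S) = -2 - ½*11 = -2 - 11/2 = -15/2)
164*D(-4) = 164*(-15/2) = -1230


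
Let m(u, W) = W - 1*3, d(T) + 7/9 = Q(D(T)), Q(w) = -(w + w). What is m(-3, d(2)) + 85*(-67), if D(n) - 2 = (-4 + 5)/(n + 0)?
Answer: -51334/9 ≈ -5703.8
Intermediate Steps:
D(n) = 2 + 1/n (D(n) = 2 + (-4 + 5)/(n + 0) = 2 + 1/n)
Q(w) = -2*w
d(T) = -43/9 - 2/T (d(T) = -7/9 - 2*(2 + 1/T) = -7/9 + (-4 - 2/T) = -43/9 - 2/T)
m(u, W) = -3 + W (m(u, W) = W - 3 = -3 + W)
m(-3, d(2)) + 85*(-67) = (-3 + (-43/9 - 2/2)) + 85*(-67) = (-3 + (-43/9 - 2*½)) - 5695 = (-3 + (-43/9 - 1)) - 5695 = (-3 - 52/9) - 5695 = -79/9 - 5695 = -51334/9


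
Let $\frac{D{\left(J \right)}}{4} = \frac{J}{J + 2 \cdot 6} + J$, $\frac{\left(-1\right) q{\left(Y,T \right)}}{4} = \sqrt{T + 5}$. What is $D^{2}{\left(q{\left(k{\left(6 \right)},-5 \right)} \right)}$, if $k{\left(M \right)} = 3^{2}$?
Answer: $0$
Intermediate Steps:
$k{\left(M \right)} = 9$
$q{\left(Y,T \right)} = - 4 \sqrt{5 + T}$ ($q{\left(Y,T \right)} = - 4 \sqrt{T + 5} = - 4 \sqrt{5 + T}$)
$D{\left(J \right)} = 4 J + \frac{4 J}{12 + J}$ ($D{\left(J \right)} = 4 \left(\frac{J}{J + 2 \cdot 6} + J\right) = 4 \left(\frac{J}{J + 12} + J\right) = 4 \left(\frac{J}{12 + J} + J\right) = 4 \left(J + \frac{J}{12 + J}\right) = 4 J + \frac{4 J}{12 + J}$)
$D^{2}{\left(q{\left(k{\left(6 \right)},-5 \right)} \right)} = \left(\frac{4 \left(- 4 \sqrt{5 - 5}\right) \left(13 - 4 \sqrt{5 - 5}\right)}{12 - 4 \sqrt{5 - 5}}\right)^{2} = \left(\frac{4 \left(- 4 \sqrt{0}\right) \left(13 - 4 \sqrt{0}\right)}{12 - 4 \sqrt{0}}\right)^{2} = \left(\frac{4 \left(\left(-4\right) 0\right) \left(13 - 0\right)}{12 - 0}\right)^{2} = \left(4 \cdot 0 \frac{1}{12 + 0} \left(13 + 0\right)\right)^{2} = \left(4 \cdot 0 \cdot \frac{1}{12} \cdot 13\right)^{2} = 0^{2} = 0$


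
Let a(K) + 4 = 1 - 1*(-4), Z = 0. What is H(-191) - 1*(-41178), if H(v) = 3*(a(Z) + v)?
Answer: 40608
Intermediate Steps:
a(K) = 1 (a(K) = -4 + (1 - 1*(-4)) = -4 + (1 + 4) = -4 + 5 = 1)
H(v) = 3 + 3*v (H(v) = 3*(1 + v) = 3 + 3*v)
H(-191) - 1*(-41178) = (3 + 3*(-191)) - 1*(-41178) = (3 - 573) + 41178 = -570 + 41178 = 40608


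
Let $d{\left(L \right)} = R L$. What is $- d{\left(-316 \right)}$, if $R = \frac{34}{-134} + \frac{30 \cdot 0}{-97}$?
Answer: $- \frac{5372}{67} \approx -80.179$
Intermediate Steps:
$R = - \frac{17}{67}$ ($R = 34 \left(- \frac{1}{134}\right) + 0 \left(- \frac{1}{97}\right) = - \frac{17}{67} + 0 = - \frac{17}{67} \approx -0.25373$)
$d{\left(L \right)} = - \frac{17 L}{67}$
$- d{\left(-316 \right)} = - \frac{\left(-17\right) \left(-316\right)}{67} = \left(-1\right) \frac{5372}{67} = - \frac{5372}{67}$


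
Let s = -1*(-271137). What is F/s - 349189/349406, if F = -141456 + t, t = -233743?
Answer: -225774839687/94736894622 ≈ -2.3832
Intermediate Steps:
F = -375199 (F = -141456 - 233743 = -375199)
s = 271137
F/s - 349189/349406 = -375199/271137 - 349189/349406 = -225774839687/94736894622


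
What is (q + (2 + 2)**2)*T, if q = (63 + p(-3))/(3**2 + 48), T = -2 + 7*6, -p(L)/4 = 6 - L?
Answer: 12520/19 ≈ 658.95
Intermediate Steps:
p(L) = -24 + 4*L (p(L) = -4*(6 - L) = -24 + 4*L)
T = 40 (T = -2 + 42 = 40)
q = 9/19 (q = (63 + (-24 + 4*(-3)))/(3**2 + 48) = (63 + (-24 - 12))/(9 + 48) = (63 - 36)/57 = 27*(1/57) = 9/19 ≈ 0.47368)
(q + (2 + 2)**2)*T = (9/19 + (2 + 2)**2)*40 = (9/19 + 4**2)*40 = (9/19 + 16)*40 = (313/19)*40 = 12520/19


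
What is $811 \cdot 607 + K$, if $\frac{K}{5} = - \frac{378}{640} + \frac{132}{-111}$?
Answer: $\frac{1165690863}{2368} \approx 4.9227 \cdot 10^{5}$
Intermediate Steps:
$K = - \frac{21073}{2368}$ ($K = 5 \left(- \frac{378}{640} + \frac{132}{-111}\right) = 5 \left(\left(-378\right) \frac{1}{640} + 132 \left(- \frac{1}{111}\right)\right) = 5 \left(- \frac{189}{320} - \frac{44}{37}\right) = 5 \left(- \frac{21073}{11840}\right) = - \frac{21073}{2368} \approx -8.8991$)
$811 \cdot 607 + K = 811 \cdot 607 - \frac{21073}{2368} = 492277 - \frac{21073}{2368} = \frac{1165690863}{2368}$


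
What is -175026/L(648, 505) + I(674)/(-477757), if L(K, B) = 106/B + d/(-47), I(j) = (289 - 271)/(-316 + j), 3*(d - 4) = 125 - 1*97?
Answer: 532896849520118352/224657107381 ≈ 2.3720e+6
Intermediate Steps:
d = 40/3 (d = 4 + (125 - 1*97)/3 = 4 + (125 - 97)/3 = 4 + (⅓)*28 = 4 + 28/3 = 40/3 ≈ 13.333)
I(j) = 18/(-316 + j)
L(K, B) = -40/141 + 106/B (L(K, B) = 106/B + (40/3)/(-47) = 106/B + (40/3)*(-1/47) = 106/B - 40/141 = -40/141 + 106/B)
-175026/L(648, 505) + I(674)/(-477757) = -175026/(-40/141 + 106/505) + (18/(-316 + 674))/(-477757) = -175026/(-40/141 + 106*(1/505)) + (18/358)*(-1/477757) = -175026/(-40/141 + 106/505) + (18*(1/358))*(-1/477757) = -175026/(-5254/71205) + (9/179)*(-1/477757) = -175026*(-71205/5254) - 9/85518503 = 6231363165/2627 - 9/85518503 = 532896849520118352/224657107381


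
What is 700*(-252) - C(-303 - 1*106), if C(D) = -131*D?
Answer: -229979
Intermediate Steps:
700*(-252) - C(-303 - 1*106) = 700*(-252) - (-131)*(-303 - 1*106) = -176400 - (-131)*(-303 - 106) = -176400 - (-131)*(-409) = -176400 - 1*53579 = -176400 - 53579 = -229979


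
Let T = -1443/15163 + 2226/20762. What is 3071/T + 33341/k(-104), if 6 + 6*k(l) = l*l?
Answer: 373278806454199/1464473940 ≈ 2.5489e+5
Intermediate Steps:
k(l) = -1 + l²/6 (k(l) = -1 + (l*l)/6 = -1 + l²/6)
T = 270948/22486729 (T = -1443*1/15163 + 2226*(1/20762) = -1443/15163 + 159/1483 = 270948/22486729 ≈ 0.012049)
3071/T + 33341/k(-104) = 3071/(270948/22486729) + 33341/(-1 + (⅙)*(-104)²) = 3071*(22486729/270948) + 33341/(-1 + (⅙)*10816) = 69056744759/270948 + 33341/(-1 + 5408/3) = 69056744759/270948 + 33341/(5405/3) = 69056744759/270948 + 33341*(3/5405) = 69056744759/270948 + 100023/5405 = 373278806454199/1464473940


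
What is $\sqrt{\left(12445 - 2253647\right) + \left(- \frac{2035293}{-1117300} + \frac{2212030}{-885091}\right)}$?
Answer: $\frac{i \sqrt{21917780814850138076119803191}}{98891217430} \approx 1497.1 i$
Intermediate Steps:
$\sqrt{\left(12445 - 2253647\right) + \left(- \frac{2035293}{-1117300} + \frac{2212030}{-885091}\right)} = \sqrt{\left(12445 - 2253647\right) + \left(\left(-2035293\right) \left(- \frac{1}{1117300}\right) + 2212030 \left(- \frac{1}{885091}\right)\right)} = \sqrt{-2241202 + \left(\frac{2035293}{1117300} - \frac{2212030}{885091}\right)} = \sqrt{-2241202 - \frac{670081602337}{988912174300}} = \sqrt{- \frac{2216352612947110937}{988912174300}} = \frac{i \sqrt{21917780814850138076119803191}}{98891217430}$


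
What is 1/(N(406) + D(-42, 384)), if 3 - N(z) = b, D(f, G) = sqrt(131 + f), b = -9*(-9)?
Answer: -78/5995 - sqrt(89)/5995 ≈ -0.014584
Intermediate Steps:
b = 81
N(z) = -78 (N(z) = 3 - 1*81 = 3 - 81 = -78)
1/(N(406) + D(-42, 384)) = 1/(-78 + sqrt(131 - 42)) = 1/(-78 + sqrt(89))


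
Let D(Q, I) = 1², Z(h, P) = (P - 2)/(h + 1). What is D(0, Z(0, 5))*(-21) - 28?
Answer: -49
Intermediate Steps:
Z(h, P) = (-2 + P)/(1 + h)
D(Q, I) = 1
D(0, Z(0, 5))*(-21) - 28 = 1*(-21) - 28 = -21 - 28 = -49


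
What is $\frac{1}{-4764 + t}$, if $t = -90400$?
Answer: $- \frac{1}{95164} \approx -1.0508 \cdot 10^{-5}$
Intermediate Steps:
$\frac{1}{-4764 + t} = \frac{1}{-4764 - 90400} = \frac{1}{-95164} = - \frac{1}{95164}$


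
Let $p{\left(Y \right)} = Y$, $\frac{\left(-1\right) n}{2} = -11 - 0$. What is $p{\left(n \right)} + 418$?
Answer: $440$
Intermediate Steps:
$n = 22$ ($n = - 2 \left(-11 - 0\right) = - 2 \left(-11 + 0\right) = \left(-2\right) \left(-11\right) = 22$)
$p{\left(n \right)} + 418 = 22 + 418 = 440$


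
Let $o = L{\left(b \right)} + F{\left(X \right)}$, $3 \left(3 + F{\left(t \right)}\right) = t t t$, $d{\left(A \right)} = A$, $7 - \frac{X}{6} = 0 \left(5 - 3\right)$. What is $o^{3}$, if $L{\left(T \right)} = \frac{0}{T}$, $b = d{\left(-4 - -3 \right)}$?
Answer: $15056414740557$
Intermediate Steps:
$X = 42$ ($X = 42 - 6 \cdot 0 \left(5 - 3\right) = 42 - 6 \cdot 0 \cdot 2 = 42 - 0 = 42 + 0 = 42$)
$F{\left(t \right)} = -3 + \frac{t^{3}}{3}$ ($F{\left(t \right)} = -3 + \frac{t t t}{3} = -3 + \frac{t^{2} t}{3} = -3 + \frac{t^{3}}{3}$)
$b = -1$ ($b = -4 - -3 = -4 + 3 = -1$)
$L{\left(T \right)} = 0$
$o = 24693$ ($o = 0 - \left(3 - \frac{42^{3}}{3}\right) = 0 + \left(-3 + \frac{1}{3} \cdot 74088\right) = 0 + \left(-3 + 24696\right) = 0 + 24693 = 24693$)
$o^{3} = 24693^{3} = 15056414740557$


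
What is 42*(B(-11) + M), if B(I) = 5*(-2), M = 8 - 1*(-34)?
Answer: 1344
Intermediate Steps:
M = 42 (M = 8 + 34 = 42)
B(I) = -10
42*(B(-11) + M) = 42*(-10 + 42) = 42*32 = 1344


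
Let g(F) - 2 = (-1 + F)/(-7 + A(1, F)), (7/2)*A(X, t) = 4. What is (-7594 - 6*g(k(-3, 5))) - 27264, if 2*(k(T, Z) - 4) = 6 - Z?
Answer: -1429523/41 ≈ -34866.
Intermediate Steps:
k(T, Z) = 7 - Z/2 (k(T, Z) = 4 + (6 - Z)/2 = 4 + (3 - Z/2) = 7 - Z/2)
A(X, t) = 8/7 (A(X, t) = (2/7)*4 = 8/7)
g(F) = 89/41 - 7*F/41 (g(F) = 2 + (-1 + F)/(-7 + 8/7) = 2 + (-1 + F)/(-41/7) = 2 + (-1 + F)*(-7/41) = 2 + (7/41 - 7*F/41) = 89/41 - 7*F/41)
(-7594 - 6*g(k(-3, 5))) - 27264 = (-7594 - 6*(89/41 - 7*(7 - 1/2*5)/41)) - 27264 = (-7594 - 6*(89/41 - 7*(7 - 5/2)/41)) - 27264 = (-7594 - 6*(89/41 - 7/41*9/2)) - 27264 = (-7594 - 6*(89/41 - 63/82)) - 27264 = (-7594 - 6*115/82) - 27264 = (-7594 - 345/41) - 27264 = -311699/41 - 27264 = -1429523/41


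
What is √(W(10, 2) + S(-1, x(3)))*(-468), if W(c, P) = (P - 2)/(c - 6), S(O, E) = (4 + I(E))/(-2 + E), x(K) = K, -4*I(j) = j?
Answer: -234*√13 ≈ -843.70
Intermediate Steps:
I(j) = -j/4
S(O, E) = (4 - E/4)/(-2 + E)
W(c, P) = (-2 + P)/(-6 + c)
√(W(10, 2) + S(-1, x(3)))*(-468) = √((-2 + 2)/(-6 + 10) + (16 - 1*3)/(4*(-2 + 3)))*(-468) = √(0/4 + (¼)*(16 - 3)/1)*(-468) = √((¼)*0 + (¼)*1*13)*(-468) = √(0 + 13/4)*(-468) = √(13/4)*(-468) = (√13/2)*(-468) = -234*√13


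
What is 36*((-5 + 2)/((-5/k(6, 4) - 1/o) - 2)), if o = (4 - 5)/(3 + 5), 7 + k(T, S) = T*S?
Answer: -1836/97 ≈ -18.928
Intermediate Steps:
k(T, S) = -7 + S*T (k(T, S) = -7 + T*S = -7 + S*T)
o = -⅛ (o = -1/8 = -1*⅛ = -⅛ ≈ -0.12500)
36*((-5 + 2)/((-5/k(6, 4) - 1/o) - 2)) = 36*((-5 + 2)/((-5/(-7 + 4*6) - 1/(-⅛)) - 2)) = 36*(-3/((-5/(-7 + 24) - 1*(-8)) - 2)) = 36*(-3/((-5/17 + 8) - 2)) = 36*(-3/(131/17 - 2)) = 36*(-3/97/17) = 36*(-3*17/97) = 36*(-51/97) = -1836/97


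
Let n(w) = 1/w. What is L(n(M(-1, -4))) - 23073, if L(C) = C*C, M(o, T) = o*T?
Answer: -369167/16 ≈ -23073.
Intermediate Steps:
M(o, T) = T*o
L(C) = C²
L(n(M(-1, -4))) - 23073 = (1/(-4*(-1)))² - 23073 = (1/4)² - 23073 = (¼)² - 23073 = 1/16 - 23073 = -369167/16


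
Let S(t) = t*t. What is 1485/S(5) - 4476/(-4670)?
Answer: 140937/2335 ≈ 60.358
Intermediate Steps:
S(t) = t²
1485/S(5) - 4476/(-4670) = 1485/(5²) - 4476/(-4670) = 1485/25 - 4476*(-1/4670) = 1485*(1/25) + 2238/2335 = 297/5 + 2238/2335 = 140937/2335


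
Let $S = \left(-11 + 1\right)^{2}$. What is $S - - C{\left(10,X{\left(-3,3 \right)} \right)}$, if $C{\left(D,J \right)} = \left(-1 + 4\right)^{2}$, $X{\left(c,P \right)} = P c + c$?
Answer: $109$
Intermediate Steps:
$X{\left(c,P \right)} = c + P c$
$C{\left(D,J \right)} = 9$ ($C{\left(D,J \right)} = 3^{2} = 9$)
$S = 100$ ($S = \left(-10\right)^{2} = 100$)
$S - - C{\left(10,X{\left(-3,3 \right)} \right)} = 100 - \left(-1\right) 9 = 100 - -9 = 100 + 9 = 109$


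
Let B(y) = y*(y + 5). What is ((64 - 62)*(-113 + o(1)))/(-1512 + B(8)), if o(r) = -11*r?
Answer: 31/176 ≈ 0.17614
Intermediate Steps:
B(y) = y*(5 + y)
((64 - 62)*(-113 + o(1)))/(-1512 + B(8)) = ((64 - 62)*(-113 - 11*1))/(-1512 + 8*(5 + 8)) = (2*(-113 - 11))/(-1512 + 8*13) = (2*(-124))/(-1512 + 104) = -248/(-1408) = -248*(-1/1408) = 31/176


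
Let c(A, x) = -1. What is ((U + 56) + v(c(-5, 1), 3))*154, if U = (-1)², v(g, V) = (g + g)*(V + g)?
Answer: 8162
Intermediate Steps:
v(g, V) = 2*g*(V + g) (v(g, V) = (2*g)*(V + g) = 2*g*(V + g))
U = 1
((U + 56) + v(c(-5, 1), 3))*154 = ((1 + 56) + 2*(-1)*(3 - 1))*154 = (57 + 2*(-1)*2)*154 = (57 - 4)*154 = 53*154 = 8162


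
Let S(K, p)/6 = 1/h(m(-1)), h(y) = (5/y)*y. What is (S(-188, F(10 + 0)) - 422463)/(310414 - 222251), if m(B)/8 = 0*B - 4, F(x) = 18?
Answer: -2112309/440815 ≈ -4.7918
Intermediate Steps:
m(B) = -32 (m(B) = 8*(0*B - 4) = 8*(0 - 4) = 8*(-4) = -32)
h(y) = 5
S(K, p) = 6/5
(S(-188, F(10 + 0)) - 422463)/(310414 - 222251) = (6/5 - 422463)/(310414 - 222251) = -2112309/5/88163 = -2112309/5*1/88163 = -2112309/440815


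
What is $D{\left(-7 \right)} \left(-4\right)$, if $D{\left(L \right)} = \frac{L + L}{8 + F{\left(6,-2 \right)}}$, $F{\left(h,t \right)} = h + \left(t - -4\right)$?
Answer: $\frac{7}{2} \approx 3.5$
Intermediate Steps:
$F{\left(h,t \right)} = 4 + h + t$ ($F{\left(h,t \right)} = h + \left(t + 4\right) = h + \left(4 + t\right) = 4 + h + t$)
$D{\left(L \right)} = \frac{L}{8}$ ($D{\left(L \right)} = \frac{L + L}{8 + \left(4 + 6 - 2\right)} = \frac{2 L}{8 + 8} = \frac{2 L}{16} = 2 L \frac{1}{16} = \frac{L}{8}$)
$D{\left(-7 \right)} \left(-4\right) = \frac{1}{8} \left(-7\right) \left(-4\right) = \left(- \frac{7}{8}\right) \left(-4\right) = \frac{7}{2}$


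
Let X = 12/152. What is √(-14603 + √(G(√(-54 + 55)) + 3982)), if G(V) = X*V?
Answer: √(-21086732 + 38*√5750122)/38 ≈ 120.58*I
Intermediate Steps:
X = 3/38 (X = 12*(1/152) = 3/38 ≈ 0.078947)
G(V) = 3*V/38
√(-14603 + √(G(√(-54 + 55)) + 3982)) = √(-14603 + √(3*√(-54 + 55)/38 + 3982)) = √(-14603 + √(3*√1/38 + 3982)) = √(-14603 + √((3/38)*1 + 3982)) = √(-14603 + √(3/38 + 3982)) = √(-14603 + √(151319/38)) = √(-14603 + √5750122/38)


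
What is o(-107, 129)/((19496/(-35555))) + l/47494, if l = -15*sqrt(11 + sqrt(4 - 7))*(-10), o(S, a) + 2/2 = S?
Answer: 959985/4874 + 75*sqrt(11 + I*sqrt(3))/23747 ≈ 196.97 + 0.00082215*I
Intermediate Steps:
o(S, a) = -1 + S
l = 150*sqrt(11 + I*sqrt(3)) (l = -15*sqrt(11 + sqrt(-3))*(-10) = -15*sqrt(11 + I*sqrt(3))*(-10) = 150*sqrt(11 + I*sqrt(3)) ≈ 499.02 + 39.047*I)
o(-107, 129)/((19496/(-35555))) + l/47494 = (-1 - 107)/((19496/(-35555))) + (150*sqrt(11 + I*sqrt(3)))/47494 = -108/(19496*(-1/35555)) + (150*sqrt(11 + I*sqrt(3)))*(1/47494) = -108/(-19496/35555) + 75*sqrt(11 + I*sqrt(3))/23747 = -108*(-35555/19496) + 75*sqrt(11 + I*sqrt(3))/23747 = 959985/4874 + 75*sqrt(11 + I*sqrt(3))/23747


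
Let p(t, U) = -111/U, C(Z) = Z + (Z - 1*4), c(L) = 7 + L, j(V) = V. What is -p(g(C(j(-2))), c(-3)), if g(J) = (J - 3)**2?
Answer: 111/4 ≈ 27.750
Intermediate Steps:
C(Z) = -4 + 2*Z (C(Z) = Z + (Z - 4) = Z + (-4 + Z) = -4 + 2*Z)
g(J) = (-3 + J)**2
-p(g(C(j(-2))), c(-3)) = -(-111)/(7 - 3) = -(-111)/4 = -1*(-111/4) = 111/4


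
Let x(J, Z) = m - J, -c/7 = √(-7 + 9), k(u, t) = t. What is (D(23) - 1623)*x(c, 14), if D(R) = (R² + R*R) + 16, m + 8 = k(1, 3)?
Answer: 2745 - 3843*√2 ≈ -2689.8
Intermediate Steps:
m = -5 (m = -8 + 3 = -5)
D(R) = 16 + 2*R² (D(R) = (R² + R²) + 16 = 2*R² + 16 = 16 + 2*R²)
c = -7*√2 (c = -7*√(-7 + 9) = -7*√2 ≈ -9.8995)
x(J, Z) = -5 - J
(D(23) - 1623)*x(c, 14) = ((16 + 2*23²) - 1623)*(-5 - (-7)*√2) = ((16 + 2*529) - 1623)*(-5 + 7*√2) = ((16 + 1058) - 1623)*(-5 + 7*√2) = (1074 - 1623)*(-5 + 7*√2) = -549*(-5 + 7*√2) = 2745 - 3843*√2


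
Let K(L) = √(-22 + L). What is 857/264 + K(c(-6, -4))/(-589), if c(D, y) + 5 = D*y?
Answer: 857/264 - I*√3/589 ≈ 3.2462 - 0.0029407*I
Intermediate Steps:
c(D, y) = -5 + D*y
857/264 + K(c(-6, -4))/(-589) = 857/264 + √(-22 + (-5 - 6*(-4)))/(-589) = 857*(1/264) + √(-22 + (-5 + 24))*(-1/589) = 857/264 + √(-22 + 19)*(-1/589) = 857/264 + √(-3)*(-1/589) = 857/264 + (I*√3)*(-1/589) = 857/264 - I*√3/589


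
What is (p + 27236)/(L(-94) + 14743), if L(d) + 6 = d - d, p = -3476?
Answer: 23760/14737 ≈ 1.6123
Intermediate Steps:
L(d) = -6 (L(d) = -6 + (d - d) = -6 + 0 = -6)
(p + 27236)/(L(-94) + 14743) = (-3476 + 27236)/(-6 + 14743) = 23760/14737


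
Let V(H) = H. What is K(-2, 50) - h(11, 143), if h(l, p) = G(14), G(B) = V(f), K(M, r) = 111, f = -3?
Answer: 114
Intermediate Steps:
G(B) = -3
h(l, p) = -3
K(-2, 50) - h(11, 143) = 111 - 1*(-3) = 111 + 3 = 114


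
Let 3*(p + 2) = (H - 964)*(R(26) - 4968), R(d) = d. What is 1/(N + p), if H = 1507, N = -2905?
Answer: -1/897409 ≈ -1.1143e-6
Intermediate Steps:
p = -894504 (p = -2 + ((1507 - 964)*(26 - 4968))/3 = -2 + (543*(-4942))/3 = -2 + (⅓)*(-2683506) = -2 - 894502 = -894504)
1/(N + p) = 1/(-2905 - 894504) = 1/(-897409) = -1/897409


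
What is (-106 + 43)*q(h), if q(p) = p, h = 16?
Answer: -1008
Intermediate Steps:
(-106 + 43)*q(h) = (-106 + 43)*16 = -63*16 = -1008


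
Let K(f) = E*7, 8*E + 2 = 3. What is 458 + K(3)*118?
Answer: 2245/4 ≈ 561.25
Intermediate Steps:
E = ⅛ (E = -¼ + (⅛)*3 = -¼ + 3/8 = ⅛ ≈ 0.12500)
K(f) = 7/8 (K(f) = (⅛)*7 = 7/8)
458 + K(3)*118 = 458 + (7/8)*118 = 458 + 413/4 = 2245/4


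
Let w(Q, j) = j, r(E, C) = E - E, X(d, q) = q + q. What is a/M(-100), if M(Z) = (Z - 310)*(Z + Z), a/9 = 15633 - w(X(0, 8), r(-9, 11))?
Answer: 140697/82000 ≈ 1.7158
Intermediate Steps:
X(d, q) = 2*q
r(E, C) = 0
a = 140697 (a = 9*(15633 - 1*0) = 9*(15633 + 0) = 9*15633 = 140697)
M(Z) = 2*Z*(-310 + Z) (M(Z) = (-310 + Z)*(2*Z) = 2*Z*(-310 + Z))
a/M(-100) = 140697/((2*(-100)*(-310 - 100))) = 140697/((2*(-100)*(-410))) = 140697/82000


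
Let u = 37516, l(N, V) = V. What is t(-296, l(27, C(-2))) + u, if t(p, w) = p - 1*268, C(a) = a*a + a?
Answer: 36952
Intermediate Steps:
C(a) = a + a² (C(a) = a² + a = a + a²)
t(p, w) = -268 + p (t(p, w) = p - 268 = -268 + p)
t(-296, l(27, C(-2))) + u = (-268 - 296) + 37516 = -564 + 37516 = 36952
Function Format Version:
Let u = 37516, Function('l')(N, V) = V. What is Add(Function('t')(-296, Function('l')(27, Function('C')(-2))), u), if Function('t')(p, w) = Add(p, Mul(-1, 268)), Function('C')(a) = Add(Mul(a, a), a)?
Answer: 36952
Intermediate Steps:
Function('C')(a) = Add(a, Pow(a, 2)) (Function('C')(a) = Add(Pow(a, 2), a) = Add(a, Pow(a, 2)))
Function('t')(p, w) = Add(-268, p) (Function('t')(p, w) = Add(p, -268) = Add(-268, p))
Add(Function('t')(-296, Function('l')(27, Function('C')(-2))), u) = Add(Add(-268, -296), 37516) = Add(-564, 37516) = 36952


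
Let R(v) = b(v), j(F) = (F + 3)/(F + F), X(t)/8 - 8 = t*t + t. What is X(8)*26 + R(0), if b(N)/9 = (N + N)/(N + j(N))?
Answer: 16640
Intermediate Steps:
X(t) = 64 + 8*t + 8*t² (X(t) = 64 + 8*(t*t + t) = 64 + 8*(t² + t) = 64 + 8*(t + t²) = 64 + (8*t + 8*t²) = 64 + 8*t + 8*t²)
j(F) = (3 + F)/(2*F) (j(F) = (3 + F)/((2*F)) = (3 + F)*(1/(2*F)) = (3 + F)/(2*F))
b(N) = 18*N/(N + (3 + N)/(2*N)) (b(N) = 9*((N + N)/(N + (3 + N)/(2*N))) = 9*((2*N)/(N + (3 + N)/(2*N))) = 9*(2*N/(N + (3 + N)/(2*N))) = 18*N/(N + (3 + N)/(2*N)))
R(v) = 36*v²/(3 + v + 2*v²)
X(8)*26 + R(0) = (64 + 8*8 + 8*8²)*26 + 36*0²/(3 + 0 + 2*0²) = (64 + 64 + 8*64)*26 + 36*0/(3 + 0 + 2*0) = (64 + 64 + 512)*26 + 36*0/(3 + 0 + 0) = 640*26 + 36*0/3 = 16640 + 36*0*(⅓) = 16640 + 0 = 16640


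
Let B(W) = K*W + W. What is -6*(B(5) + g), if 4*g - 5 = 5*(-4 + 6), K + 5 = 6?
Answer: -165/2 ≈ -82.500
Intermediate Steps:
K = 1 (K = -5 + 6 = 1)
B(W) = 2*W (B(W) = 1*W + W = W + W = 2*W)
g = 15/4 (g = 5/4 + (5*(-4 + 6))/4 = 5/4 + (5*2)/4 = 5/4 + (¼)*10 = 5/4 + 5/2 = 15/4 ≈ 3.7500)
-6*(B(5) + g) = -6*(2*5 + 15/4) = -6*(10 + 15/4) = -6*55/4 = -165/2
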